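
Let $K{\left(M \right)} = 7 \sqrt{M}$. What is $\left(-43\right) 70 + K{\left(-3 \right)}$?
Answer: $-3010 + 7 i \sqrt{3} \approx -3010.0 + 12.124 i$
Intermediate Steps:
$\left(-43\right) 70 + K{\left(-3 \right)} = \left(-43\right) 70 + 7 \sqrt{-3} = -3010 + 7 i \sqrt{3}$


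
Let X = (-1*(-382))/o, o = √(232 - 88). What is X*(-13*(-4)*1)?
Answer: 4966/3 ≈ 1655.3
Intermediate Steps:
o = 12 (o = √144 = 12)
X = 191/6 (X = -1*(-382)/12 = 382*(1/12) = 191/6 ≈ 31.833)
X*(-13*(-4)*1) = 191*(-13*(-4)*1)/6 = 191*(52*1)/6 = (191/6)*52 = 4966/3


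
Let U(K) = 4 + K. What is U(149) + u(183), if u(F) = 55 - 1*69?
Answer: 139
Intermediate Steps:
u(F) = -14 (u(F) = 55 - 69 = -14)
U(149) + u(183) = (4 + 149) - 14 = 153 - 14 = 139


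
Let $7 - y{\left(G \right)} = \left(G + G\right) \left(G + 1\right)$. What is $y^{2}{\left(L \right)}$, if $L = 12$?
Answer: $93025$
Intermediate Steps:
$y{\left(G \right)} = 7 - 2 G \left(1 + G\right)$ ($y{\left(G \right)} = 7 - \left(G + G\right) \left(G + 1\right) = 7 - 2 G \left(1 + G\right)$)
$y^{2}{\left(L \right)} = \left(7 - 24 - 2 \cdot 12^{2}\right)^{2} = \left(7 - 24 - 288\right)^{2} = \left(-305\right)^{2} = 93025$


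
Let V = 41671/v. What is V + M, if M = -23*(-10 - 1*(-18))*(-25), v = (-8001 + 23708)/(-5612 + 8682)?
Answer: 200182170/15707 ≈ 12745.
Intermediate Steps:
v = 15707/3070 ≈ 5.1163
V = 127929970/15707 (V = 41671/(15707/3070) = 41671*(3070/15707) = 127929970/15707 ≈ 8144.8)
M = 4600 (M = -23*(-10 + 18)*(-25) = -23*8*(-25) = -184*(-25) = 4600)
V + M = 127929970/15707 + 4600 = 200182170/15707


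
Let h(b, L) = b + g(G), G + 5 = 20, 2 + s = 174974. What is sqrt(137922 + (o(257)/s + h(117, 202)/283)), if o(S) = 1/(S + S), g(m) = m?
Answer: sqrt(22336300547246527968299502)/12725888532 ≈ 371.38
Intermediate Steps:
s = 174972 (s = -2 + 174974 = 174972)
G = 15 (G = -5 + 20 = 15)
h(b, L) = 15 + b (h(b, L) = b + 15 = 15 + b)
o(S) = 1/(2*S)
sqrt(137922 + (o(257)/s + h(117, 202)/283)) = sqrt(137922 + (((1/2)/257)/174972 + (15 + 117)/283)) = sqrt(137922 + (((1/2)*(1/257))*(1/174972) + 132*(1/283))) = sqrt(137922 + ((1/514)*(1/174972) + 132/283)) = sqrt(137922 + (1/89935608 + 132/283)) = sqrt(137922 + 11871500539/25451777064) = sqrt(3510371867721547/25451777064) = sqrt(22336300547246527968299502)/12725888532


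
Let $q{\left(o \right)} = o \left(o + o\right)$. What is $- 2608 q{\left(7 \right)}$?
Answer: $-255584$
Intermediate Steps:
$q{\left(o \right)} = 2 o^{2}$ ($q{\left(o \right)} = o 2 o = 2 o^{2}$)
$- 2608 q{\left(7 \right)} = - 2608 \cdot 2 \cdot 7^{2} = - 2608 \cdot 2 \cdot 49 = \left(-2608\right) 98 = -255584$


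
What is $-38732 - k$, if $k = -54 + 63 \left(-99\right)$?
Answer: $-32441$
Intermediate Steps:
$k = -6291$ ($k = -54 - 6237 = -6291$)
$-38732 - k = -38732 - -6291 = -38732 + 6291 = -32441$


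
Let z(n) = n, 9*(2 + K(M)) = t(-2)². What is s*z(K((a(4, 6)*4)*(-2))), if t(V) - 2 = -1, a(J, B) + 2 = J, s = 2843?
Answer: -48331/9 ≈ -5370.1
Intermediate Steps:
a(J, B) = -2 + J
t(V) = 1 (t(V) = 2 - 1 = 1)
K(M) = -17/9 (K(M) = -2 + (⅑)*1² = -2 + (⅑)*1 = -2 + ⅑ = -17/9)
s*z(K((a(4, 6)*4)*(-2))) = 2843*(-17/9) = -48331/9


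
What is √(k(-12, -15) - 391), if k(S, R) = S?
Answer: I*√403 ≈ 20.075*I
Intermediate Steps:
√(k(-12, -15) - 391) = √(-12 - 391) = √(-403) = I*√403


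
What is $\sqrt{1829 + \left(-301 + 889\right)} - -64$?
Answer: $64 + \sqrt{2417} \approx 113.16$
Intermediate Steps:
$\sqrt{1829 + \left(-301 + 889\right)} - -64 = \sqrt{1829 + 588} + 64 = \sqrt{2417} + 64 = 64 + \sqrt{2417}$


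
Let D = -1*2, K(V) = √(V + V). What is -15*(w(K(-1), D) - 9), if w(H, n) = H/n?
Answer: 135 + 15*I*√2/2 ≈ 135.0 + 10.607*I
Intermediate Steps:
K(V) = √2*√V (K(V) = √(2*V) = √2*√V)
D = -2
-15*(w(K(-1), D) - 9) = -15*((√2*√(-1))/(-2) - 9) = -15*((√2*I)*(-½) - 9) = -15*((I*√2)*(-½) - 9) = -15*(-I*√2/2 - 9) = -15*(-9 - I*√2/2) = 135 + 15*I*√2/2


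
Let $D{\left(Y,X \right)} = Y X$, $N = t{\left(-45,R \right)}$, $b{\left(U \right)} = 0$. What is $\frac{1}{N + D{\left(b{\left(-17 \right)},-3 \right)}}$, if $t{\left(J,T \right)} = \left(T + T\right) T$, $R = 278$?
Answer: $\frac{1}{154568} \approx 6.4696 \cdot 10^{-6}$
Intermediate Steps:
$t{\left(J,T \right)} = 2 T^{2}$ ($t{\left(J,T \right)} = 2 T T = 2 T^{2}$)
$N = 154568$ ($N = 2 \cdot 278^{2} = 2 \cdot 77284 = 154568$)
$D{\left(Y,X \right)} = X Y$
$\frac{1}{N + D{\left(b{\left(-17 \right)},-3 \right)}} = \frac{1}{154568 - 0} = \frac{1}{154568 + 0} = \frac{1}{154568}$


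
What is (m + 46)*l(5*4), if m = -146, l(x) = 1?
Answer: -100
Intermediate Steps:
(m + 46)*l(5*4) = (-146 + 46)*1 = -100*1 = -100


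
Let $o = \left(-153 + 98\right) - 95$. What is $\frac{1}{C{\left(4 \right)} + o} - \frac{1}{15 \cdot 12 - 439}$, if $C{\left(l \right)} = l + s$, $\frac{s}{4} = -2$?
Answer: $- \frac{15}{5698} \approx -0.0026325$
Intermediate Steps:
$s = -8$ ($s = 4 \left(-2\right) = -8$)
$o = -150$ ($o = -55 - 95 = -150$)
$C{\left(l \right)} = -8 + l$ ($C{\left(l \right)} = l - 8 = -8 + l$)
$\frac{1}{C{\left(4 \right)} + o} - \frac{1}{15 \cdot 12 - 439} = \frac{1}{\left(-8 + 4\right) - 150} - \frac{1}{15 \cdot 12 - 439} = \frac{1}{-4 - 150} - \frac{1}{180 - 439} = \frac{1}{-154} - \frac{1}{-259} = - \frac{1}{154} - - \frac{1}{259} = - \frac{1}{154} + \frac{1}{259} = - \frac{15}{5698}$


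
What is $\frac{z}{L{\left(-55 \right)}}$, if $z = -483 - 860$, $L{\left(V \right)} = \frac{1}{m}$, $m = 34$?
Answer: $-45662$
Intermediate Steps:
$L{\left(V \right)} = \frac{1}{34}$
$z = -1343$
$\frac{z}{L{\left(-55 \right)}} = - 1343 \frac{1}{\frac{1}{34}} = \left(-1343\right) 34 = -45662$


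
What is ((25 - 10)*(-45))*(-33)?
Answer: 22275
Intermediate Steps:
((25 - 10)*(-45))*(-33) = (15*(-45))*(-33) = -675*(-33) = 22275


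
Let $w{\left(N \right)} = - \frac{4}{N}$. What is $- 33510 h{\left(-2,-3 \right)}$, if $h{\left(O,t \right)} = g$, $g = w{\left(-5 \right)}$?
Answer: $-26808$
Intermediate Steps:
$g = \frac{4}{5}$ ($g = - \frac{4}{-5} = \left(-4\right) \left(- \frac{1}{5}\right) = \frac{4}{5} \approx 0.8$)
$h{\left(O,t \right)} = \frac{4}{5}$
$- 33510 h{\left(-2,-3 \right)} = \left(-33510\right) \frac{4}{5} = -26808$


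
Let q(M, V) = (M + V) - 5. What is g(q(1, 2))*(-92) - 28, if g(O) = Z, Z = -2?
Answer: 156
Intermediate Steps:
q(M, V) = -5 + M + V
g(O) = -2
g(q(1, 2))*(-92) - 28 = -2*(-92) - 28 = 184 - 28 = 156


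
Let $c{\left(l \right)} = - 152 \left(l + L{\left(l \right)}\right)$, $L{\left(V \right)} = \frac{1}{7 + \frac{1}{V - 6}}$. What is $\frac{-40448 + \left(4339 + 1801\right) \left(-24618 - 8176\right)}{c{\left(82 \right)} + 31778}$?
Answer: $- \frac{53671929532}{5141405} \approx -10439.0$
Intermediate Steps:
$L{\left(V \right)} = \frac{1}{7 + \frac{1}{-6 + V}}$
$c{\left(l \right)} = - 152 l - \frac{152 \left(-6 + l\right)}{-41 + 7 l}$ ($c{\left(l \right)} = - 152 \left(l + \frac{-6 + l}{-41 + 7 l}\right) = - 152 l - \frac{152 \left(-6 + l\right)}{-41 + 7 l}$)
$\frac{-40448 + \left(4339 + 1801\right) \left(-24618 - 8176\right)}{c{\left(82 \right)} + 31778} = \frac{-40448 + \left(4339 + 1801\right) \left(-24618 - 8176\right)}{\frac{152 \left(6 - 7 \cdot 82^{2} + 40 \cdot 82\right)}{-41 + 7 \cdot 82} + 31778} = \frac{-40448 + 6140 \left(-32794\right)}{\frac{152 \left(6 - 47068 + 3280\right)}{-41 + 574} + 31778} = \frac{-40448 - 201355160}{\frac{152 \left(6 - 47068 + 3280\right)}{533} + 31778} = - \frac{201395608}{152 \cdot \frac{1}{533} \left(-43782\right) + 31778} = - \frac{201395608}{- \frac{6654864}{533} + 31778} = - \frac{201395608}{\frac{10282810}{533}} = \left(-201395608\right) \frac{533}{10282810} = - \frac{53671929532}{5141405}$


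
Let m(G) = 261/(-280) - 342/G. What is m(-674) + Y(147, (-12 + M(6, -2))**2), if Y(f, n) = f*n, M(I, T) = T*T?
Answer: 887698803/94360 ≈ 9407.6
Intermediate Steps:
M(I, T) = T**2
m(G) = -261/280 - 342/G (m(G) = 261*(-1/280) - 342/G = -261/280 - 342/G)
m(-674) + Y(147, (-12 + M(6, -2))**2) = (-261/280 - 342/(-674)) + 147*(-12 + (-2)**2)**2 = (-261/280 - 342*(-1/674)) + 147*(-12 + 4)**2 = (-261/280 + 171/337) + 147*(-8)**2 = -40077/94360 + 147*64 = -40077/94360 + 9408 = 887698803/94360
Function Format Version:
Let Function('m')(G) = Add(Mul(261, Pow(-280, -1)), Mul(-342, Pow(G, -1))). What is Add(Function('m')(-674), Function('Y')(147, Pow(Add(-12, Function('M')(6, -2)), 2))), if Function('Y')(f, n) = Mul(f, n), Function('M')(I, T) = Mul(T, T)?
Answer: Rational(887698803, 94360) ≈ 9407.6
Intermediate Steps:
Function('M')(I, T) = Pow(T, 2)
Function('m')(G) = Add(Rational(-261, 280), Mul(-342, Pow(G, -1))) (Function('m')(G) = Add(Mul(261, Rational(-1, 280)), Mul(-342, Pow(G, -1))) = Add(Rational(-261, 280), Mul(-342, Pow(G, -1))))
Add(Function('m')(-674), Function('Y')(147, Pow(Add(-12, Function('M')(6, -2)), 2))) = Add(Add(Rational(-261, 280), Mul(-342, Pow(-674, -1))), Mul(147, Pow(Add(-12, Pow(-2, 2)), 2))) = Add(Add(Rational(-261, 280), Mul(-342, Rational(-1, 674))), Mul(147, Pow(Add(-12, 4), 2))) = Add(Add(Rational(-261, 280), Rational(171, 337)), Mul(147, Pow(-8, 2))) = Add(Rational(-40077, 94360), Mul(147, 64)) = Add(Rational(-40077, 94360), 9408) = Rational(887698803, 94360)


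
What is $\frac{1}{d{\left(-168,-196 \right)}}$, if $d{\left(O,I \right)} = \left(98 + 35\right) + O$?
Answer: $- \frac{1}{35} \approx -0.028571$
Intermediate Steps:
$d{\left(O,I \right)} = 133 + O$
$\frac{1}{d{\left(-168,-196 \right)}} = \frac{1}{133 - 168} = \frac{1}{-35} = - \frac{1}{35}$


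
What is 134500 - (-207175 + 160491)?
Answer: 181184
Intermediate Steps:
134500 - (-207175 + 160491) = 134500 - 1*(-46684) = 134500 + 46684 = 181184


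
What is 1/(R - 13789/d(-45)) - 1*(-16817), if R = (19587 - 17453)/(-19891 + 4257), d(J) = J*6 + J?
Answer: 1807031289391/107452508 ≈ 16817.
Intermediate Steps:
d(J) = 7*J (d(J) = 6*J + J = 7*J)
R = -1067/7817 (R = 2134/(-15634) = 2134*(-1/15634) = -1067/7817 ≈ -0.13650)
1/(R - 13789/d(-45)) - 1*(-16817) = 1/(-1067/7817 - 13789/(7*(-45))) - 1*(-16817) = 1/(-1067/7817 - 13789/(-315)) + 16817 = 1/(-1067/7817 - 13789*(-1/315)) + 16817 = 1/(-1067/7817 + 13789/315) + 16817 = 1/(107452508/2462355) + 16817 = 2462355/107452508 + 16817 = 1807031289391/107452508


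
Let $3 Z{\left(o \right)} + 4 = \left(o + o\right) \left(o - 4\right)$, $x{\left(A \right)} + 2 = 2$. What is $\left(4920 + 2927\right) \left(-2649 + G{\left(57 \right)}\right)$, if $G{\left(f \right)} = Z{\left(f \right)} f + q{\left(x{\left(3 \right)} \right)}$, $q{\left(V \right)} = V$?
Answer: $879436831$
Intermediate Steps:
$x{\left(A \right)} = 0$ ($x{\left(A \right)} = -2 + 2 = 0$)
$Z{\left(o \right)} = - \frac{4}{3} + \frac{2 o \left(-4 + o\right)}{3}$ ($Z{\left(o \right)} = - \frac{4}{3} + \frac{\left(o + o\right) \left(o - 4\right)}{3} = - \frac{4}{3} + \frac{2 o \left(o - 4\right)}{3} = - \frac{4}{3} + \frac{2 o \left(-4 + o\right)}{3}$)
$G{\left(f \right)} = f \left(- \frac{4}{3} - \frac{8 f}{3} + \frac{2 f^{2}}{3}\right)$ ($G{\left(f \right)} = \left(- \frac{4}{3} - \frac{8 f}{3} + \frac{2 f^{2}}{3}\right) f + 0 = f \left(- \frac{4}{3} - \frac{8 f}{3} + \frac{2 f^{2}}{3}\right) + 0 = f \left(- \frac{4}{3} - \frac{8 f}{3} + \frac{2 f^{2}}{3}\right)$)
$\left(4920 + 2927\right) \left(-2649 + G{\left(57 \right)}\right) = \left(4920 + 2927\right) \left(-2649 + \frac{2}{3} \cdot 57 \left(-2 + 57^{2} - 228\right)\right) = 7847 \left(-2649 + \frac{2}{3} \cdot 57 \left(-2 + 3249 - 228\right)\right) = 7847 \left(-2649 + \frac{2}{3} \cdot 57 \cdot 3019\right) = 7847 \left(-2649 + 114722\right) = 7847 \cdot 112073 = 879436831$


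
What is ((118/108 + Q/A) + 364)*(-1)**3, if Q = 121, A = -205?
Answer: -4035041/11070 ≈ -364.50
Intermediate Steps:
((118/108 + Q/A) + 364)*(-1)**3 = ((118/108 + 121/(-205)) + 364)*(-1)**3 = ((118*(1/108) + 121*(-1/205)) + 364)*(-1) = ((59/54 - 121/205) + 364)*(-1) = (5561/11070 + 364)*(-1) = (4035041/11070)*(-1) = -4035041/11070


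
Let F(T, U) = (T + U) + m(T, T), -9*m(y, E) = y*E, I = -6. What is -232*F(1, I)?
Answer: 10672/9 ≈ 1185.8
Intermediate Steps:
m(y, E) = -E*y/9 (m(y, E) = -y*E/9 = -E*y/9)
F(T, U) = T + U - T**2/9 (F(T, U) = (T + U) - T*T/9 = (T + U) - T**2/9 = T + U - T**2/9)
-232*F(1, I) = -232*(1 - 6 - 1/9*1**2) = -232*(1 - 6 - 1/9*1) = -232*(1 - 6 - 1/9) = -232*(-46/9) = 10672/9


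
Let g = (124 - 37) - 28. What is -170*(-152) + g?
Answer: 25899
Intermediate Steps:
g = 59 (g = 87 - 28 = 59)
-170*(-152) + g = -170*(-152) + 59 = 25840 + 59 = 25899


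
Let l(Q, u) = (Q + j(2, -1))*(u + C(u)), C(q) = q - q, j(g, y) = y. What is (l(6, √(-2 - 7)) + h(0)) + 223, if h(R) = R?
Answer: 223 + 15*I ≈ 223.0 + 15.0*I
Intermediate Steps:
C(q) = 0
l(Q, u) = u*(-1 + Q) (l(Q, u) = (Q - 1)*(u + 0) = (-1 + Q)*u = u*(-1 + Q))
(l(6, √(-2 - 7)) + h(0)) + 223 = (√(-2 - 7)*(-1 + 6) + 0) + 223 = (√(-9)*5 + 0) + 223 = ((3*I)*5 + 0) + 223 = (15*I + 0) + 223 = 15*I + 223 = 223 + 15*I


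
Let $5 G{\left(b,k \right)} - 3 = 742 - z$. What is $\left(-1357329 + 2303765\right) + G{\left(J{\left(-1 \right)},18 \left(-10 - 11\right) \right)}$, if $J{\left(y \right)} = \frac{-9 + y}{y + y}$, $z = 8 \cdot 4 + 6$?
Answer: $\frac{4732887}{5} \approx 9.4658 \cdot 10^{5}$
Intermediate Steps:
$z = 38$ ($z = 32 + 6 = 38$)
$J{\left(y \right)} = \frac{-9 + y}{2 y}$
$G{\left(b,k \right)} = \frac{707}{5}$ ($G{\left(b,k \right)} = \frac{3}{5} + \frac{742 - 38}{5} = \frac{3}{5} + \frac{1}{5} \cdot 704 = \frac{3}{5} + \frac{704}{5} = \frac{707}{5}$)
$\left(-1357329 + 2303765\right) + G{\left(J{\left(-1 \right)},18 \left(-10 - 11\right) \right)} = \left(-1357329 + 2303765\right) + \frac{707}{5} = 946436 + \frac{707}{5} = \frac{4732887}{5}$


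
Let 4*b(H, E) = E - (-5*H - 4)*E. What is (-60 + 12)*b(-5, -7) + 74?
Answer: -1606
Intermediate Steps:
b(H, E) = E/4 - E*(-4 - 5*H)/4 (b(H, E) = (E - (-5*H - 4)*E)/4 = (E - (-4 - 5*H)*E)/4 = (E - E*(-4 - 5*H))/4 = E/4 - E*(-4 - 5*H)/4)
(-60 + 12)*b(-5, -7) + 74 = (-60 + 12)*((5/4)*(-7)*(1 - 5)) + 74 = -60*(-7)*(-4) + 74 = -48*35 + 74 = -1680 + 74 = -1606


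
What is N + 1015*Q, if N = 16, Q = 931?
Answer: 944981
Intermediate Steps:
N + 1015*Q = 16 + 1015*931 = 16 + 944965 = 944981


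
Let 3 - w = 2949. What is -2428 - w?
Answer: 518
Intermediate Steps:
w = -2946 (w = 3 - 1*2949 = 3 - 2949 = -2946)
-2428 - w = -2428 - 1*(-2946) = -2428 + 2946 = 518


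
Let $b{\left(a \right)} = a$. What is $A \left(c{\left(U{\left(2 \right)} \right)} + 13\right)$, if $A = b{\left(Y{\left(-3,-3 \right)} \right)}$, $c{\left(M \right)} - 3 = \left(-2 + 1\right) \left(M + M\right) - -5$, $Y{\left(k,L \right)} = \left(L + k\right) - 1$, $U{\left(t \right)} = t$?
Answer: $-119$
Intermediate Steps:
$Y{\left(k,L \right)} = -1 + L + k$
$c{\left(M \right)} = 8 - 2 M$ ($c{\left(M \right)} = 3 + \left(\left(-2 + 1\right) \left(M + M\right) - -5\right) = 3 - \left(-5 + 2 M\right) = 8 - 2 M$)
$A = -7$ ($A = -1 - 3 - 3 = -7$)
$A \left(c{\left(U{\left(2 \right)} \right)} + 13\right) = - 7 \left(\left(8 - 4\right) + 13\right) = - 7 \left(4 + 13\right) = \left(-7\right) 17 = -119$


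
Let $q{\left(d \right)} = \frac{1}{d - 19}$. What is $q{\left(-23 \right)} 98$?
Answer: $- \frac{7}{3} \approx -2.3333$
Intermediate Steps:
$q{\left(d \right)} = \frac{1}{-19 + d}$
$q{\left(-23 \right)} 98 = \frac{1}{-19 - 23} \cdot 98 = \frac{1}{-42} \cdot 98 = \left(- \frac{1}{42}\right) 98 = - \frac{7}{3}$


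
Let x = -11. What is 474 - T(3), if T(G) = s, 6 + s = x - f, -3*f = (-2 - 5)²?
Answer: 1424/3 ≈ 474.67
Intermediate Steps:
f = -49/3 (f = -(-2 - 5)²/3 = -⅓*(-7)² = -⅓*49 = -49/3 ≈ -16.333)
s = -⅔ (s = -6 + (-11 - 1*(-49/3)) = -6 + (-11 + 49/3) = -6 + 16/3 = -⅔ ≈ -0.66667)
T(G) = -⅔
474 - T(3) = 474 - 1*(-⅔) = 474 + ⅔ = 1424/3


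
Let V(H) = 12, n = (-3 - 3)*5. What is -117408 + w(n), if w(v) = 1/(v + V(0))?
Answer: -2113345/18 ≈ -1.1741e+5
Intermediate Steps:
n = -30 (n = -6*5 = -30)
w(v) = 1/(12 + v) (w(v) = 1/(v + 12) = 1/(12 + v))
-117408 + w(n) = -117408 + 1/(12 - 30) = -117408 + 1/(-18) = -117408 - 1/18 = -2113345/18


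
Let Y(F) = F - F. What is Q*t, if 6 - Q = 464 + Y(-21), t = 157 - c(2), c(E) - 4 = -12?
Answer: -75570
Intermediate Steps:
c(E) = -8 (c(E) = 4 - 12 = -8)
Y(F) = 0
t = 165 (t = 157 - 1*(-8) = 157 + 8 = 165)
Q = -458 (Q = 6 - (464 + 0) = 6 - 1*464 = 6 - 464 = -458)
Q*t = -458*165 = -75570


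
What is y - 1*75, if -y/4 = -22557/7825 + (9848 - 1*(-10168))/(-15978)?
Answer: -1218154161/20837975 ≈ -58.458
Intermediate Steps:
y = 344693964/20837975 (y = -4*(-22557/7825 + (9848 - 1*(-10168))/(-15978)) = -4*(-22557*1/7825 + (9848 + 10168)*(-1/15978)) = -4*(-22557/7825 + 20016*(-1/15978)) = -4*(-22557/7825 - 3336/2663) = -4*(-86173491/20837975) = 344693964/20837975 ≈ 16.542)
y - 1*75 = 344693964/20837975 - 1*75 = 344693964/20837975 - 75 = -1218154161/20837975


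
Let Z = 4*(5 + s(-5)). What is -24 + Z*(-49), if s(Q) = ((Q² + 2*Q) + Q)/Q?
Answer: -612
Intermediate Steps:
s(Q) = (Q² + 3*Q)/Q
Z = 12 (Z = 4*(5 + (3 - 5)) = 4*(5 - 2) = 4*3 = 12)
-24 + Z*(-49) = -24 + 12*(-49) = -24 - 588 = -612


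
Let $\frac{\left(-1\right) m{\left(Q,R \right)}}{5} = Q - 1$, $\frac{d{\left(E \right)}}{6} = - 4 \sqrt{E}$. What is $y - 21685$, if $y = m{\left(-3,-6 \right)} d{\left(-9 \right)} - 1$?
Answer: $-21686 - 1440 i \approx -21686.0 - 1440.0 i$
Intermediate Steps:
$d{\left(E \right)} = - 24 \sqrt{E}$ ($d{\left(E \right)} = 6 \left(- 4 \sqrt{E}\right) = - 24 \sqrt{E}$)
$m{\left(Q,R \right)} = 5 - 5 Q$ ($m{\left(Q,R \right)} = - 5 \left(Q - 1\right) = - 5 \left(-1 + Q\right) = 5 - 5 Q$)
$y = -1 - 1440 i$ ($y = \left(5 - -15\right) \left(- 24 \sqrt{-9}\right) - 1 = \left(5 + 15\right) \left(- 24 \cdot 3 i\right) - 1 = 20 \left(- 72 i\right) - 1 = - 1440 i - 1 = -1 - 1440 i \approx -1.0 - 1440.0 i$)
$y - 21685 = \left(-1 - 1440 i\right) - 21685 = -21686 - 1440 i$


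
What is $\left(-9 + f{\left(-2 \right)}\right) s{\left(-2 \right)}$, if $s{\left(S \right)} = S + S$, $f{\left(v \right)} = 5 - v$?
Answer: $8$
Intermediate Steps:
$s{\left(S \right)} = 2 S$
$\left(-9 + f{\left(-2 \right)}\right) s{\left(-2 \right)} = \left(-9 + \left(5 - -2\right)\right) 2 \left(-2\right) = \left(-9 + \left(5 + 2\right)\right) \left(-4\right) = \left(-9 + 7\right) \left(-4\right) = \left(-2\right) \left(-4\right) = 8$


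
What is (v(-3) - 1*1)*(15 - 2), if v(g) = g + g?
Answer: -91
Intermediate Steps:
v(g) = 2*g
(v(-3) - 1*1)*(15 - 2) = (2*(-3) - 1*1)*(15 - 2) = (-6 - 1)*13 = -7*13 = -91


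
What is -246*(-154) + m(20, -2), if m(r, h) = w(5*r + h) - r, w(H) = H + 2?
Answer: 37964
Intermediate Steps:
w(H) = 2 + H
m(r, h) = 2 + h + 4*r (m(r, h) = (2 + (5*r + h)) - r = (2 + (h + 5*r)) - r = (2 + h + 5*r) - r = 2 + h + 4*r)
-246*(-154) + m(20, -2) = -246*(-154) + (2 - 2 + 4*20) = 37884 + (2 - 2 + 80) = 37884 + 80 = 37964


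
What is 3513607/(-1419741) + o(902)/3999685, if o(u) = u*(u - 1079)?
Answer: -14279988543409/5678516781585 ≈ -2.5147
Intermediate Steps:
o(u) = u*(-1079 + u)
3513607/(-1419741) + o(902)/3999685 = 3513607/(-1419741) + (902*(-1079 + 902))/3999685 = 3513607*(-1/1419741) + (902*(-177))*(1/3999685) = -3513607/1419741 - 159654*1/3999685 = -3513607/1419741 - 159654/3999685 = -14279988543409/5678516781585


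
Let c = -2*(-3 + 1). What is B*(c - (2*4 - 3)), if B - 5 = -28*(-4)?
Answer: -117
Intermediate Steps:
B = 117 (B = 5 - 28*(-4) = 5 + 112 = 117)
c = 4 (c = -2*(-2) = 4)
B*(c - (2*4 - 3)) = 117*(4 - (2*4 - 3)) = 117*(4 - (8 - 3)) = 117*(4 - 1*5) = 117*(4 - 5) = 117*(-1) = -117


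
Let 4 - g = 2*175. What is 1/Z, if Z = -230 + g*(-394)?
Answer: 1/136094 ≈ 7.3479e-6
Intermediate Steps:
g = -346 (g = 4 - 2*175 = 4 - 1*350 = 4 - 350 = -346)
Z = 136094 (Z = -230 - 346*(-394) = -230 + 136324 = 136094)
1/Z = 1/136094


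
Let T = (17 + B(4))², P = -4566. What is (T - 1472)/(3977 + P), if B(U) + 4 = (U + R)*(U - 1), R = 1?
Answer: 688/589 ≈ 1.1681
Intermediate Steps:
B(U) = -4 + (1 + U)*(-1 + U) (B(U) = -4 + (U + 1)*(U - 1) = -4 + (1 + U)*(-1 + U))
T = 784 (T = (17 + (-5 + 4²))² = (17 + (-5 + 16))² = (17 + 11)² = 28² = 784)
(T - 1472)/(3977 + P) = (784 - 1472)/(3977 - 4566) = -688/(-589) = -688*(-1/589) = 688/589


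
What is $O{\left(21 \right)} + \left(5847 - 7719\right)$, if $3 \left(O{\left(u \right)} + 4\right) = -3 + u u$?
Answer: $-1730$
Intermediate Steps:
$O{\left(u \right)} = -5 + \frac{u^{2}}{3}$ ($O{\left(u \right)} = -4 + \frac{-3 + u u}{3} = -4 + \frac{-3 + u^{2}}{3} = -4 + \left(-1 + \frac{u^{2}}{3}\right) = -5 + \frac{u^{2}}{3}$)
$O{\left(21 \right)} + \left(5847 - 7719\right) = \left(-5 + \frac{21^{2}}{3}\right) + \left(5847 - 7719\right) = \left(-5 + \frac{1}{3} \cdot 441\right) + \left(5847 - 7719\right) = \left(-5 + 147\right) - 1872 = 142 - 1872 = -1730$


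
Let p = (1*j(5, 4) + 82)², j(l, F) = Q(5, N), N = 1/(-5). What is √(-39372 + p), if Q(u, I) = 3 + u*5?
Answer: 2*I*√6818 ≈ 165.14*I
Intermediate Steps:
N = -⅕ ≈ -0.20000
Q(u, I) = 3 + 5*u
j(l, F) = 28 (j(l, F) = 3 + 5*5 = 3 + 25 = 28)
p = 12100 (p = (1*28 + 82)² = (28 + 82)² = 110² = 12100)
√(-39372 + p) = √(-39372 + 12100) = √(-27272) = 2*I*√6818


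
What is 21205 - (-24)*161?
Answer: 25069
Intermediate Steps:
21205 - (-24)*161 = 21205 - 1*(-3864) = 21205 + 3864 = 25069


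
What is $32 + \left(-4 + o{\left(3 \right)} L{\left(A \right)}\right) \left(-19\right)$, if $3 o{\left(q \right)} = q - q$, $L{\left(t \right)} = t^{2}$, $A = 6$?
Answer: $108$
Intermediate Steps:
$o{\left(q \right)} = 0$ ($o{\left(q \right)} = \frac{q - q}{3} = \frac{1}{3} \cdot 0 = 0$)
$32 + \left(-4 + o{\left(3 \right)} L{\left(A \right)}\right) \left(-19\right) = 32 + \left(-4 + 0 \cdot 6^{2}\right) \left(-19\right) = 32 + \left(-4 + 0 \cdot 36\right) \left(-19\right) = 32 + \left(-4 + 0\right) \left(-19\right) = 32 - -76 = 32 + 76 = 108$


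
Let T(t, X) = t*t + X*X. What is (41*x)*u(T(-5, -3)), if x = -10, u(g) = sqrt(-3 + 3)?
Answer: 0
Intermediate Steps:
T(t, X) = X**2 + t**2 (T(t, X) = t**2 + X**2 = X**2 + t**2)
u(g) = 0 (u(g) = sqrt(0) = 0)
(41*x)*u(T(-5, -3)) = (41*(-10))*0 = -410*0 = 0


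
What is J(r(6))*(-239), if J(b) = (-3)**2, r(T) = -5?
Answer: -2151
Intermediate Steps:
J(b) = 9
J(r(6))*(-239) = 9*(-239) = -2151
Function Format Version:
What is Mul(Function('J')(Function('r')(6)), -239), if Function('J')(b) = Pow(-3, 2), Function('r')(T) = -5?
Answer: -2151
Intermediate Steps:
Function('J')(b) = 9
Mul(Function('J')(Function('r')(6)), -239) = Mul(9, -239) = -2151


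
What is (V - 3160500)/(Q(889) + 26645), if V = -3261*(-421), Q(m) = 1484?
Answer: -1787619/28129 ≈ -63.551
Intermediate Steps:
V = 1372881
(V - 3160500)/(Q(889) + 26645) = (1372881 - 3160500)/(1484 + 26645) = -1787619/28129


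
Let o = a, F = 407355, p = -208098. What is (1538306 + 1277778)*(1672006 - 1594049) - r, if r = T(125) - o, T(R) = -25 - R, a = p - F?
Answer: 219532845085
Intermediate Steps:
a = -615453 (a = -208098 - 1*407355 = -208098 - 407355 = -615453)
o = -615453
r = 615303 (r = (-25 - 1*125) - 1*(-615453) = (-25 - 125) + 615453 = -150 + 615453 = 615303)
(1538306 + 1277778)*(1672006 - 1594049) - r = (1538306 + 1277778)*(1672006 - 1594049) - 1*615303 = 2816084*77957 - 615303 = 219533460388 - 615303 = 219532845085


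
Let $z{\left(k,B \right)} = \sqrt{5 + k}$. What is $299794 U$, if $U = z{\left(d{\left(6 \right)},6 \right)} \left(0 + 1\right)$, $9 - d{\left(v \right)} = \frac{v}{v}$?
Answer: $299794 \sqrt{13} \approx 1.0809 \cdot 10^{6}$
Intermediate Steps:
$d{\left(v \right)} = 8$ ($d{\left(v \right)} = 9 - \frac{v}{v} = 9 - 1 = 8$)
$U = \sqrt{13}$ ($U = \sqrt{5 + 8} \left(0 + 1\right) = \sqrt{13} \cdot 1 = \sqrt{13} \approx 3.6056$)
$299794 U = 299794 \sqrt{13}$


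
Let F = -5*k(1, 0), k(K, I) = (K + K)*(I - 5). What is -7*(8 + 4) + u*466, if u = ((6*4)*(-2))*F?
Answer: -1118484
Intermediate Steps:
k(K, I) = 2*K*(-5 + I) (k(K, I) = (2*K)*(-5 + I) = 2*K*(-5 + I))
F = 50 (F = -10*(-5 + 0) = -10*(-5) = -5*(-10) = 50)
u = -2400 (u = ((6*4)*(-2))*50 = (24*(-2))*50 = -48*50 = -2400)
-7*(8 + 4) + u*466 = -7*(8 + 4) - 2400*466 = -7*12 - 1118400 = -84 - 1118400 = -1118484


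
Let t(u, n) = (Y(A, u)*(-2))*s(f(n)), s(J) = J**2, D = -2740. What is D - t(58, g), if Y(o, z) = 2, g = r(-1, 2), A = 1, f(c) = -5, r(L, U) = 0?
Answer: -2640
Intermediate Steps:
g = 0
t(u, n) = -100 (t(u, n) = (2*(-2))*(-5)**2 = -4*25 = -100)
D - t(58, g) = -2740 - 1*(-100) = -2740 + 100 = -2640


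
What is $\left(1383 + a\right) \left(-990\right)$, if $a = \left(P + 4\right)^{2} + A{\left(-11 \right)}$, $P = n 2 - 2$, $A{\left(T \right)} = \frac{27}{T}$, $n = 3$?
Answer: $-1430100$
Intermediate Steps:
$P = 4$ ($P = 3 \cdot 2 - 2 = 6 - 2 = 4$)
$a = \frac{677}{11}$ ($a = \left(4 + 4\right)^{2} + \frac{27}{-11} = 8^{2} + 27 \left(- \frac{1}{11}\right) = 64 - \frac{27}{11} = \frac{677}{11} \approx 61.545$)
$\left(1383 + a\right) \left(-990\right) = \left(1383 + \frac{677}{11}\right) \left(-990\right) = \frac{15890}{11} \left(-990\right) = -1430100$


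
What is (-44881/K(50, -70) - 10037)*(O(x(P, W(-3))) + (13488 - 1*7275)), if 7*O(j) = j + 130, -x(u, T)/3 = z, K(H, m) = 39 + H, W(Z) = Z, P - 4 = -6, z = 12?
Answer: -40890313790/623 ≈ -6.5635e+7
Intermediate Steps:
P = -2 (P = 4 - 6 = -2)
x(u, T) = -36 (x(u, T) = -3*12 = -36)
O(j) = 130/7 + j/7 (O(j) = (j + 130)/7 = (130 + j)/7 = 130/7 + j/7)
(-44881/K(50, -70) - 10037)*(O(x(P, W(-3))) + (13488 - 1*7275)) = (-44881/(39 + 50) - 10037)*((130/7 + (⅐)*(-36)) + (13488 - 1*7275)) = (-44881/89 - 10037)*((130/7 - 36/7) + (13488 - 7275)) = (-44881*1/89 - 10037)*(94/7 + 6213) = (-44881/89 - 10037)*(43585/7) = -938174/89*43585/7 = -40890313790/623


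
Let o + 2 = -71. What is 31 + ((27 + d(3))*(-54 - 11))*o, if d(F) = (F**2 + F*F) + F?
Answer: 227791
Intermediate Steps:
o = -73 (o = -2 - 71 = -73)
d(F) = F + 2*F**2 (d(F) = (F**2 + F**2) + F = 2*F**2 + F = F + 2*F**2)
31 + ((27 + d(3))*(-54 - 11))*o = 31 + ((27 + 3*(1 + 2*3))*(-54 - 11))*(-73) = 31 + ((27 + 3*(1 + 6))*(-65))*(-73) = 31 + ((27 + 3*7)*(-65))*(-73) = 31 + ((27 + 21)*(-65))*(-73) = 31 + (48*(-65))*(-73) = 31 - 3120*(-73) = 31 + 227760 = 227791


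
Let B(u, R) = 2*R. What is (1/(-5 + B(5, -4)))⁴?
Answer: 1/28561 ≈ 3.5013e-5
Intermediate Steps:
(1/(-5 + B(5, -4)))⁴ = (1/(-5 + 2*(-4)))⁴ = (1/(-5 - 8))⁴ = (1/(-13))⁴ = (-1/13)⁴ = 1/28561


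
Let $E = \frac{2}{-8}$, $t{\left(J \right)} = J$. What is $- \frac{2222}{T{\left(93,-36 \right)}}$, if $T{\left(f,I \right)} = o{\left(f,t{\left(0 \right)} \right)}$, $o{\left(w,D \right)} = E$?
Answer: $8888$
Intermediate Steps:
$E = - \frac{1}{4}$ ($E = 2 \left(- \frac{1}{8}\right) = - \frac{1}{4} \approx -0.25$)
$o{\left(w,D \right)} = - \frac{1}{4}$
$T{\left(f,I \right)} = - \frac{1}{4}$
$- \frac{2222}{T{\left(93,-36 \right)}} = - \frac{2222}{- \frac{1}{4}} = \left(-2222\right) \left(-4\right) = 8888$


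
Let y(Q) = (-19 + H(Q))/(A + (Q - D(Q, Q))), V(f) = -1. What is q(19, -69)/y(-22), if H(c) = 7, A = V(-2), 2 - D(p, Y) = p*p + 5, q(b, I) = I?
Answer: 2668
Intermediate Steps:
D(p, Y) = -3 - p² (D(p, Y) = 2 - (p*p + 5) = 2 - (p² + 5) = 2 - (5 + p²) = 2 + (-5 - p²) = -3 - p²)
A = -1
y(Q) = -12/(2 + Q + Q²) (y(Q) = (-19 + 7)/(-1 + (Q - (-3 - Q²))) = -12/(-1 + (Q + (3 + Q²))) = -12/(-1 + (3 + Q + Q²)) = -12/(2 + Q + Q²))
q(19, -69)/y(-22) = -69/((-12/(2 - 22 + (-22)²))) = -69/((-12/(2 - 22 + 484))) = -69/((-12/464)) = -69/((-12*1/464)) = -69/(-3/116) = -69*(-116/3) = 2668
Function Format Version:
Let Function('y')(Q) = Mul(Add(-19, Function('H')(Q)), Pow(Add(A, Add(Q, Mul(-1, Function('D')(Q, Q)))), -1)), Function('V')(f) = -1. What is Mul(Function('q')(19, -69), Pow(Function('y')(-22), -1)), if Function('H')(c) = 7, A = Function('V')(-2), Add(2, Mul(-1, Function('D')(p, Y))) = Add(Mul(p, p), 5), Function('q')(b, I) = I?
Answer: 2668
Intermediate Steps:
Function('D')(p, Y) = Add(-3, Mul(-1, Pow(p, 2))) (Function('D')(p, Y) = Add(2, Mul(-1, Add(Mul(p, p), 5))) = Add(2, Mul(-1, Add(Pow(p, 2), 5))) = Add(2, Mul(-1, Add(5, Pow(p, 2)))) = Add(2, Add(-5, Mul(-1, Pow(p, 2)))) = Add(-3, Mul(-1, Pow(p, 2))))
A = -1
Function('y')(Q) = Mul(-12, Pow(Add(2, Q, Pow(Q, 2)), -1)) (Function('y')(Q) = Mul(Add(-19, 7), Pow(Add(-1, Add(Q, Mul(-1, Add(-3, Mul(-1, Pow(Q, 2)))))), -1)) = Mul(-12, Pow(Add(-1, Add(Q, Add(3, Pow(Q, 2)))), -1)) = Mul(-12, Pow(Add(-1, Add(3, Q, Pow(Q, 2))), -1)) = Mul(-12, Pow(Add(2, Q, Pow(Q, 2)), -1)))
Mul(Function('q')(19, -69), Pow(Function('y')(-22), -1)) = Mul(-69, Pow(Mul(-12, Pow(Add(2, -22, Pow(-22, 2)), -1)), -1)) = Mul(-69, Pow(Mul(-12, Pow(Add(2, -22, 484), -1)), -1)) = Mul(-69, Pow(Mul(-12, Pow(464, -1)), -1)) = Mul(-69, Pow(Mul(-12, Rational(1, 464)), -1)) = Mul(-69, Pow(Rational(-3, 116), -1)) = Mul(-69, Rational(-116, 3)) = 2668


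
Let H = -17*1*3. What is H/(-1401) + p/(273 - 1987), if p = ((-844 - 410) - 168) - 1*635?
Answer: 989757/800438 ≈ 1.2365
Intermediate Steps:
H = -51 (H = -17*3 = -51)
p = -2057 (p = (-1254 - 168) - 635 = -1422 - 635 = -2057)
H/(-1401) + p/(273 - 1987) = -51/(-1401) - 2057/(273 - 1987) = -51*(-1/1401) - 2057/(-1714) = 17/467 - 2057*(-1/1714) = 17/467 + 2057/1714 = 989757/800438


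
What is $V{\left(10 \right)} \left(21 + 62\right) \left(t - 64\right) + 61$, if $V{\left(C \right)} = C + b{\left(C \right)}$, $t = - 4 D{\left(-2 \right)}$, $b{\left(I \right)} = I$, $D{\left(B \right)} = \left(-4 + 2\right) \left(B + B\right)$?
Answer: $-159299$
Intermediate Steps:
$D{\left(B \right)} = - 4 B$ ($D{\left(B \right)} = - 2 \cdot 2 B = - 4 B$)
$t = -32$ ($t = - 4 \left(\left(-4\right) \left(-2\right)\right) = \left(-4\right) 8 = -32$)
$V{\left(C \right)} = 2 C$ ($V{\left(C \right)} = C + C = 2 C$)
$V{\left(10 \right)} \left(21 + 62\right) \left(t - 64\right) + 61 = 2 \cdot 10 \left(21 + 62\right) \left(-32 - 64\right) + 61 = 20 \cdot 83 \left(-96\right) + 61 = 20 \left(-7968\right) + 61 = -159360 + 61 = -159299$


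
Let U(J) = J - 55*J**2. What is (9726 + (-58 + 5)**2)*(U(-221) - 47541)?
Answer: -34270903095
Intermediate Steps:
U(J) = J - 55*J**2
(9726 + (-58 + 5)**2)*(U(-221) - 47541) = (9726 + (-58 + 5)**2)*(-221*(1 - 55*(-221)) - 47541) = (9726 + (-53)**2)*(-221*(1 + 12155) - 47541) = (9726 + 2809)*(-221*12156 - 47541) = 12535*(-2686476 - 47541) = 12535*(-2734017) = -34270903095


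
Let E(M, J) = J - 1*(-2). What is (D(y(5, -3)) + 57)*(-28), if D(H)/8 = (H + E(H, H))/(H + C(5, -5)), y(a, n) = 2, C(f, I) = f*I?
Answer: -35364/23 ≈ -1537.6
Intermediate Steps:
C(f, I) = I*f
E(M, J) = 2 + J (E(M, J) = J + 2 = 2 + J)
D(H) = 8*(2 + 2*H)/(-25 + H) (D(H) = 8*((H + (2 + H))/(H - 5*5)) = 8*((2 + 2*H)/(H - 25)) = 8*((2 + 2*H)/(-25 + H)) = 8*(2 + 2*H)/(-25 + H))
(D(y(5, -3)) + 57)*(-28) = (16*(1 + 2)/(-25 + 2) + 57)*(-28) = (16*3/(-23) + 57)*(-28) = (16*(-1/23)*3 + 57)*(-28) = (-48/23 + 57)*(-28) = (1263/23)*(-28) = -35364/23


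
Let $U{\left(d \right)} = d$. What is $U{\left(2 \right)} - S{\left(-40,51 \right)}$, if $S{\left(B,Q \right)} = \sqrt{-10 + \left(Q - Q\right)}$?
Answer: $2 - i \sqrt{10} \approx 2.0 - 3.1623 i$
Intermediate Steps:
$S{\left(B,Q \right)} = i \sqrt{10}$ ($S{\left(B,Q \right)} = \sqrt{-10 + 0} = \sqrt{-10} = i \sqrt{10}$)
$U{\left(2 \right)} - S{\left(-40,51 \right)} = 2 - i \sqrt{10}$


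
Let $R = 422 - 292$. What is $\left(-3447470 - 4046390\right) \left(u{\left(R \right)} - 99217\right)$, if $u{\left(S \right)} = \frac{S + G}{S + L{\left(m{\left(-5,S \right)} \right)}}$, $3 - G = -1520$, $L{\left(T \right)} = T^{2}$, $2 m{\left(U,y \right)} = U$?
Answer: $\frac{81033585650116}{109} \approx 7.4343 \cdot 10^{11}$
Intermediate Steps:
$m{\left(U,y \right)} = \frac{U}{2}$
$R = 130$
$G = 1523$ ($G = 3 - -1520 = 3 + 1520 = 1523$)
$u{\left(S \right)} = \frac{1523 + S}{\frac{25}{4} + S}$ ($u{\left(S \right)} = \frac{S + 1523}{S + \left(\frac{1}{2} \left(-5\right)\right)^{2}} = \frac{1523 + S}{S + \left(- \frac{5}{2}\right)^{2}} = \frac{1523 + S}{S + \frac{25}{4}} = \frac{1523 + S}{\frac{25}{4} + S}$)
$\left(-3447470 - 4046390\right) \left(u{\left(R \right)} - 99217\right) = \left(-3447470 - 4046390\right) \left(\frac{4 \left(1523 + 130\right)}{25 + 4 \cdot 130} - 99217\right) = - 7493860 \left(4 \frac{1}{25 + 520} \cdot 1653 - 99217\right) = - 7493860 \left(4 \cdot \frac{1}{545} \cdot 1653 - 99217\right) = - 7493860 \left(\frac{6612}{545} - 99217\right) = \left(-7493860\right) \left(- \frac{54066653}{545}\right) = \frac{81033585650116}{109}$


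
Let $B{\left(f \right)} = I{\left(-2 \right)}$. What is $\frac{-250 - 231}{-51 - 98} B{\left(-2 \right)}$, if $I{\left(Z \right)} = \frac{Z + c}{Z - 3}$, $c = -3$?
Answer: $\frac{481}{149} \approx 3.2282$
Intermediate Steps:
$I{\left(Z \right)} = 1$ ($I{\left(Z \right)} = \frac{Z - 3}{Z - 3} = \frac{-3 + Z}{-3 + Z} = 1$)
$B{\left(f \right)} = 1$
$\frac{-250 - 231}{-51 - 98} B{\left(-2 \right)} = \frac{-250 - 231}{-51 - 98} \cdot 1 = - \frac{481}{-149} \cdot 1 = \left(-481\right) \left(- \frac{1}{149}\right) 1 = \frac{481}{149} \cdot 1 = \frac{481}{149}$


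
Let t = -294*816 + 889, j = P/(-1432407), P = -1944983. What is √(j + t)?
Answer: I*√490405756302051654/1432407 ≈ 488.89*I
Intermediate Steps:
j = 1944983/1432407 (j = -1944983/(-1432407) = -1944983*(-1/1432407) = 1944983/1432407 ≈ 1.3578)
t = -239015 (t = -239904 + 889 = -239015)
√(j + t) = √(1944983/1432407 - 239015) = √(-342364814122/1432407) = I*√490405756302051654/1432407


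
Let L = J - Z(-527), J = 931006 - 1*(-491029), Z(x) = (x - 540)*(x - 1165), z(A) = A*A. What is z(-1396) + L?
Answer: 1565487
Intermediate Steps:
z(A) = A**2
Z(x) = (-1165 + x)*(-540 + x) (Z(x) = (-540 + x)*(-1165 + x) = (-1165 + x)*(-540 + x))
J = 1422035 (J = 931006 + 491029 = 1422035)
L = -383329 (L = 1422035 - (629100 + (-527)**2 - 1705*(-527)) = 1422035 - (629100 + 277729 + 898535) = 1422035 - 1*1805364 = 1422035 - 1805364 = -383329)
z(-1396) + L = (-1396)**2 - 383329 = 1948816 - 383329 = 1565487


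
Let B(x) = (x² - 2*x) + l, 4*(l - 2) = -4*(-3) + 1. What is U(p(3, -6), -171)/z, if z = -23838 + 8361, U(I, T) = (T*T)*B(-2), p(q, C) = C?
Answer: -516591/20636 ≈ -25.033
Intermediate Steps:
l = 21/4 (l = 2 + (-4*(-3) + 1)/4 = 2 + (12 + 1)/4 = 2 + (¼)*13 = 2 + 13/4 = 21/4 ≈ 5.2500)
B(x) = 21/4 + x² - 2*x (B(x) = (x² - 2*x) + 21/4 = 21/4 + x² - 2*x)
U(I, T) = 53*T²/4 (U(I, T) = (T*T)*(21/4 + (-2)² - 2*(-2)) = T²*(21/4 + 4 + 4) = T²*(53/4) = 53*T²/4)
z = -15477
U(p(3, -6), -171)/z = ((53/4)*(-171)²)/(-15477) = ((53/4)*29241)*(-1/15477) = (1549773/4)*(-1/15477) = -516591/20636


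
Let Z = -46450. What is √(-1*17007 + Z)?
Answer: I*√63457 ≈ 251.91*I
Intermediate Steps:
√(-1*17007 + Z) = √(-1*17007 - 46450) = √(-17007 - 46450) = √(-63457) = I*√63457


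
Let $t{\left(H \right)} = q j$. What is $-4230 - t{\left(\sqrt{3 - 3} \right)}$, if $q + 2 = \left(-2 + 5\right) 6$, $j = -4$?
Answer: $-4166$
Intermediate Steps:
$q = 16$ ($q = -2 + \left(-2 + 5\right) 6 = -2 + 3 \cdot 6 = -2 + 18 = 16$)
$t{\left(H \right)} = -64$ ($t{\left(H \right)} = 16 \left(-4\right) = -64$)
$-4230 - t{\left(\sqrt{3 - 3} \right)} = -4230 - -64 = -4230 + 64 = -4166$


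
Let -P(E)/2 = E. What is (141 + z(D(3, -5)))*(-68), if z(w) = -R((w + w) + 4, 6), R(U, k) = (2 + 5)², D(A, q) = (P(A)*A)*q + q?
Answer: -6256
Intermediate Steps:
P(E) = -2*E
D(A, q) = q - 2*q*A² (D(A, q) = ((-2*A)*A)*q + q = (-2*A²)*q + q = -2*q*A² + q = q - 2*q*A²)
R(U, k) = 49 (R(U, k) = 7² = 49)
z(w) = -49 (z(w) = -1*49 = -49)
(141 + z(D(3, -5)))*(-68) = (141 - 49)*(-68) = 92*(-68) = -6256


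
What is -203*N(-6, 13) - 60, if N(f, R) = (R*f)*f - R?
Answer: -92425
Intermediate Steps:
N(f, R) = -R + R*f² (N(f, R) = R*f² - R = -R + R*f²)
-203*N(-6, 13) - 60 = -2639*(-1 + (-6)²) - 60 = -2639*(-1 + 36) - 60 = -2639*35 - 60 = -203*455 - 60 = -92365 - 60 = -92425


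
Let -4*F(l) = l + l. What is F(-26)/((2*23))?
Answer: 13/46 ≈ 0.28261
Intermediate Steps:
F(l) = -l/2 (F(l) = -(l + l)/4 = -l/2)
F(-26)/((2*23)) = (-½*(-26))/((2*23)) = 13/46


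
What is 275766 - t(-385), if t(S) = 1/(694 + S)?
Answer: 85211693/309 ≈ 2.7577e+5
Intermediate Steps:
275766 - t(-385) = 275766 - 1/(694 - 385) = 275766 - 1/309 = 85211693/309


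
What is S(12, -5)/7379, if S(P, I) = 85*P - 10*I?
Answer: 1070/7379 ≈ 0.14501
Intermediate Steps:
S(P, I) = -10*I + 85*P
S(12, -5)/7379 = (-10*(-5) + 85*12)/7379 = (50 + 1020)*(1/7379) = 1070*(1/7379) = 1070/7379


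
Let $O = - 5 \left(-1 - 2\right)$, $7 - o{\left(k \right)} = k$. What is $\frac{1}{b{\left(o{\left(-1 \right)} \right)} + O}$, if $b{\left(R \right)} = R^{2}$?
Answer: $\frac{1}{79} \approx 0.012658$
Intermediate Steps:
$o{\left(k \right)} = 7 - k$
$O = 15$ ($O = \left(-5\right) \left(-3\right) = 15$)
$\frac{1}{b{\left(o{\left(-1 \right)} \right)} + O} = \frac{1}{\left(7 - -1\right)^{2} + 15} = \frac{1}{\left(7 + 1\right)^{2} + 15} = \frac{1}{8^{2} + 15} = \frac{1}{64 + 15} = \frac{1}{79}$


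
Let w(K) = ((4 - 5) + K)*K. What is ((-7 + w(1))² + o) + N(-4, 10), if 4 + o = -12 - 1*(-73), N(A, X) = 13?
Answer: 119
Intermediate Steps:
o = 57 (o = -4 + (-12 - 1*(-73)) = -4 + (-12 + 73) = -4 + 61 = 57)
w(K) = K*(-1 + K) (w(K) = (-1 + K)*K = K*(-1 + K))
((-7 + w(1))² + o) + N(-4, 10) = ((-7 + 1*(-1 + 1))² + 57) + 13 = ((-7 + 1*0)² + 57) + 13 = ((-7 + 0)² + 57) + 13 = ((-7)² + 57) + 13 = (49 + 57) + 13 = 106 + 13 = 119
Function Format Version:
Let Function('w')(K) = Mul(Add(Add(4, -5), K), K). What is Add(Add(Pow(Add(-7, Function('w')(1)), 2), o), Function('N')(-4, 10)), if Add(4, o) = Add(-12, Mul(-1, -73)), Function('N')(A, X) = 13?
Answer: 119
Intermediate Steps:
o = 57 (o = Add(-4, Add(-12, Mul(-1, -73))) = Add(-4, Add(-12, 73)) = Add(-4, 61) = 57)
Function('w')(K) = Mul(K, Add(-1, K)) (Function('w')(K) = Mul(Add(-1, K), K) = Mul(K, Add(-1, K)))
Add(Add(Pow(Add(-7, Function('w')(1)), 2), o), Function('N')(-4, 10)) = Add(Add(Pow(Add(-7, Mul(1, Add(-1, 1))), 2), 57), 13) = Add(Add(Pow(Add(-7, Mul(1, 0)), 2), 57), 13) = Add(Add(Pow(Add(-7, 0), 2), 57), 13) = Add(Add(Pow(-7, 2), 57), 13) = Add(Add(49, 57), 13) = Add(106, 13) = 119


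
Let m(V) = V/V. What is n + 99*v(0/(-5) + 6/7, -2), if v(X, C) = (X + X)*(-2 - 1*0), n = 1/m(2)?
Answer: -2369/7 ≈ -338.43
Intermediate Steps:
m(V) = 1
n = 1 (n = 1/1 = 1)
v(X, C) = -4*X (v(X, C) = (2*X)*(-2 + 0) = (2*X)*(-2) = -4*X)
n + 99*v(0/(-5) + 6/7, -2) = 1 + 99*(-4*(0/(-5) + 6/7)) = 1 + 99*(-4*(0*(-⅕) + 6*(⅐))) = 1 + 99*(-4*(0 + 6/7)) = 1 + 99*(-4*6/7) = 1 + 99*(-24/7) = 1 - 2376/7 = -2369/7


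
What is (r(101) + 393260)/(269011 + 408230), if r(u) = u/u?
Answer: 131087/225747 ≈ 0.58068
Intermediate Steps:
r(u) = 1
(r(101) + 393260)/(269011 + 408230) = (1 + 393260)/(269011 + 408230) = 393261/677241 = 393261*(1/677241) = 131087/225747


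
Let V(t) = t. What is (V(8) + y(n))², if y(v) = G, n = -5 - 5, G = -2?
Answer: 36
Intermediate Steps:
n = -10
y(v) = -2
(V(8) + y(n))² = (8 - 2)² = 6² = 36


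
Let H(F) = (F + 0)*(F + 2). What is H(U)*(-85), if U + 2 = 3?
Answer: -255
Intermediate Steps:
U = 1 (U = -2 + 3 = 1)
H(F) = F*(2 + F)
H(U)*(-85) = (1*(2 + 1))*(-85) = (1*3)*(-85) = 3*(-85) = -255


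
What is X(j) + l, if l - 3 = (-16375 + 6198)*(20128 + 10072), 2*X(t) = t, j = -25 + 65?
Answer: -307345377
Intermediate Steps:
j = 40
X(t) = t/2
l = -307345397 (l = 3 + (-16375 + 6198)*(20128 + 10072) = 3 - 10177*30200 = 3 - 307345400 = -307345397)
X(j) + l = (½)*40 - 307345397 = 20 - 307345397 = -307345377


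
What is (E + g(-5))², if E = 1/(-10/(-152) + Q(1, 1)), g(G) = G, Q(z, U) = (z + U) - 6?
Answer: 2468041/89401 ≈ 27.606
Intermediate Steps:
Q(z, U) = -6 + U + z (Q(z, U) = (U + z) - 6 = -6 + U + z)
E = -76/299 (E = 1/(-10/(-152) + (-6 + 1 + 1)) = 1/(-10*(-1/152) - 4) = 1/(5/76 - 4) = 1/(-299/76) = -76/299 ≈ -0.25418)
(E + g(-5))² = (-76/299 - 5)² = (-1571/299)² = 2468041/89401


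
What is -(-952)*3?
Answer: 2856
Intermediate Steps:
-(-952)*3 = -952*(-3) = 2856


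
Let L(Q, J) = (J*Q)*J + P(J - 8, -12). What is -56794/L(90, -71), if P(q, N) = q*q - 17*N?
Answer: -56794/460135 ≈ -0.12343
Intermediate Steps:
P(q, N) = q**2 - 17*N
L(Q, J) = 204 + (-8 + J)**2 + Q*J**2 (L(Q, J) = (J*Q)*J + ((J - 8)**2 - 17*(-12)) = Q*J**2 + ((-8 + J)**2 + 204) = Q*J**2 + (204 + (-8 + J)**2) = 204 + (-8 + J)**2 + Q*J**2)
-56794/L(90, -71) = -56794/(204 + (-8 - 71)**2 + 90*(-71)**2) = -56794/(204 + (-79)**2 + 90*5041) = -56794/(204 + 6241 + 453690) = -56794/460135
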